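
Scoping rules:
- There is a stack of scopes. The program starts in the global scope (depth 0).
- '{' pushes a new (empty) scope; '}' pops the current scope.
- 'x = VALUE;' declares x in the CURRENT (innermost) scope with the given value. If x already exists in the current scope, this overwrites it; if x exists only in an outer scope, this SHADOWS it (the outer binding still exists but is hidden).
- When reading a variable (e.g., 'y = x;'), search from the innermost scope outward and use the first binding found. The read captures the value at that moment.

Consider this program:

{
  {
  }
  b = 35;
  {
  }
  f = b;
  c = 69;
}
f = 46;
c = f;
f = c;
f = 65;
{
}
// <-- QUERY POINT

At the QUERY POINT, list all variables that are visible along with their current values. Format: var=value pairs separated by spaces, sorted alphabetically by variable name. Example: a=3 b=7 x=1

Step 1: enter scope (depth=1)
Step 2: enter scope (depth=2)
Step 3: exit scope (depth=1)
Step 4: declare b=35 at depth 1
Step 5: enter scope (depth=2)
Step 6: exit scope (depth=1)
Step 7: declare f=(read b)=35 at depth 1
Step 8: declare c=69 at depth 1
Step 9: exit scope (depth=0)
Step 10: declare f=46 at depth 0
Step 11: declare c=(read f)=46 at depth 0
Step 12: declare f=(read c)=46 at depth 0
Step 13: declare f=65 at depth 0
Step 14: enter scope (depth=1)
Step 15: exit scope (depth=0)
Visible at query point: c=46 f=65

Answer: c=46 f=65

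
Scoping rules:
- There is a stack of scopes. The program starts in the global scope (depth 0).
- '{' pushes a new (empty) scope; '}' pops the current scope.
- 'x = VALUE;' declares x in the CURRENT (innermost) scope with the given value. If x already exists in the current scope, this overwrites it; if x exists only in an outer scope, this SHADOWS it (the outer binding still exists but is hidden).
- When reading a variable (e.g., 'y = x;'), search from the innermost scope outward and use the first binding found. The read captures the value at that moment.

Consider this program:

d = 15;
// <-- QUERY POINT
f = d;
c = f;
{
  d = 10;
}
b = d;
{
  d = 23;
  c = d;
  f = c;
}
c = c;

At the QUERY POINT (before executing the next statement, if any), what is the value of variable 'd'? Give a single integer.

Step 1: declare d=15 at depth 0
Visible at query point: d=15

Answer: 15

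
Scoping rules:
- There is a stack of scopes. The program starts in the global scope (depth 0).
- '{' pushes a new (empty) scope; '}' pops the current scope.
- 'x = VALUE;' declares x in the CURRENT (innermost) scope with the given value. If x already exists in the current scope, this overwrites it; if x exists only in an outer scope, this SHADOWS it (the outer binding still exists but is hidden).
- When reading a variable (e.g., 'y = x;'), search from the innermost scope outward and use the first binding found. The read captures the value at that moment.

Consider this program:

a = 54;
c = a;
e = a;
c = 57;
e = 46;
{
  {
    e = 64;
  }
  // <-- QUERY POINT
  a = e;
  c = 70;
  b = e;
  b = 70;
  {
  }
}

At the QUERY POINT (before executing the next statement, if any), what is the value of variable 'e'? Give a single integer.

Step 1: declare a=54 at depth 0
Step 2: declare c=(read a)=54 at depth 0
Step 3: declare e=(read a)=54 at depth 0
Step 4: declare c=57 at depth 0
Step 5: declare e=46 at depth 0
Step 6: enter scope (depth=1)
Step 7: enter scope (depth=2)
Step 8: declare e=64 at depth 2
Step 9: exit scope (depth=1)
Visible at query point: a=54 c=57 e=46

Answer: 46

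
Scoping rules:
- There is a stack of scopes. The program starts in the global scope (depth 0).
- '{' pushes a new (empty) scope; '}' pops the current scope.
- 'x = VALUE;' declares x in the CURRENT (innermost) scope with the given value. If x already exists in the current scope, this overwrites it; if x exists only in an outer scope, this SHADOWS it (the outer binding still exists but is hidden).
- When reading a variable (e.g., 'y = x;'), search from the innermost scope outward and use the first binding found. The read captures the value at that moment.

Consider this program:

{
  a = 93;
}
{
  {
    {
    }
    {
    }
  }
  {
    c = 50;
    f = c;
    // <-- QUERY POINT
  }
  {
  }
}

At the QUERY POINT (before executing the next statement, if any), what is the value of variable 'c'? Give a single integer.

Answer: 50

Derivation:
Step 1: enter scope (depth=1)
Step 2: declare a=93 at depth 1
Step 3: exit scope (depth=0)
Step 4: enter scope (depth=1)
Step 5: enter scope (depth=2)
Step 6: enter scope (depth=3)
Step 7: exit scope (depth=2)
Step 8: enter scope (depth=3)
Step 9: exit scope (depth=2)
Step 10: exit scope (depth=1)
Step 11: enter scope (depth=2)
Step 12: declare c=50 at depth 2
Step 13: declare f=(read c)=50 at depth 2
Visible at query point: c=50 f=50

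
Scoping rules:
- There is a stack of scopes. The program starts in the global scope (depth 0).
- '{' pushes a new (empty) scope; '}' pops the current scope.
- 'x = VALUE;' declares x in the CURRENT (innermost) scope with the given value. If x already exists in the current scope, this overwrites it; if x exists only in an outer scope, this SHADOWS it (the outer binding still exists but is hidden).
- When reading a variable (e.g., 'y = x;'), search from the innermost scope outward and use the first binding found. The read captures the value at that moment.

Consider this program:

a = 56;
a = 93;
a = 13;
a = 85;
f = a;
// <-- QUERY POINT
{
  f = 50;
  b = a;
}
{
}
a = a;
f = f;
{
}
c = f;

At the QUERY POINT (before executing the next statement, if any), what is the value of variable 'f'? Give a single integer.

Step 1: declare a=56 at depth 0
Step 2: declare a=93 at depth 0
Step 3: declare a=13 at depth 0
Step 4: declare a=85 at depth 0
Step 5: declare f=(read a)=85 at depth 0
Visible at query point: a=85 f=85

Answer: 85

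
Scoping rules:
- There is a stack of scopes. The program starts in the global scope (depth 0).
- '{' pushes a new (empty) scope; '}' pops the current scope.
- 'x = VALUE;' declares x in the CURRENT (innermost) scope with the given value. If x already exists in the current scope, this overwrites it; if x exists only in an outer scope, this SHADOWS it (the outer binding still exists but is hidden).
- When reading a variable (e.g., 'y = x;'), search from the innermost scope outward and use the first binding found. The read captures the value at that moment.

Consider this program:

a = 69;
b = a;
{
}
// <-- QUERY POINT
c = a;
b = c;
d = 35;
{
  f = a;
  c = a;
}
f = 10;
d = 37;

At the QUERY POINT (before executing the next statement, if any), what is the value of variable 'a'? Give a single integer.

Answer: 69

Derivation:
Step 1: declare a=69 at depth 0
Step 2: declare b=(read a)=69 at depth 0
Step 3: enter scope (depth=1)
Step 4: exit scope (depth=0)
Visible at query point: a=69 b=69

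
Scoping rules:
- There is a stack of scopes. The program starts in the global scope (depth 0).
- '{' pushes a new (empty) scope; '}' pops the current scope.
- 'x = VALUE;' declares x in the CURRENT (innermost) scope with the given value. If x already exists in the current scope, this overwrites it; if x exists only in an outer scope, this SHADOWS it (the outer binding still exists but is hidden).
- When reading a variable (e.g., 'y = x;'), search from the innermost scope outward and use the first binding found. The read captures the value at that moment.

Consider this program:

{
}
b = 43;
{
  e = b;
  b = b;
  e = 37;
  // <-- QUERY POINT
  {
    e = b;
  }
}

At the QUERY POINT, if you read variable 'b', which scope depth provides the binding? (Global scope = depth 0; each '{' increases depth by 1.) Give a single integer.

Answer: 1

Derivation:
Step 1: enter scope (depth=1)
Step 2: exit scope (depth=0)
Step 3: declare b=43 at depth 0
Step 4: enter scope (depth=1)
Step 5: declare e=(read b)=43 at depth 1
Step 6: declare b=(read b)=43 at depth 1
Step 7: declare e=37 at depth 1
Visible at query point: b=43 e=37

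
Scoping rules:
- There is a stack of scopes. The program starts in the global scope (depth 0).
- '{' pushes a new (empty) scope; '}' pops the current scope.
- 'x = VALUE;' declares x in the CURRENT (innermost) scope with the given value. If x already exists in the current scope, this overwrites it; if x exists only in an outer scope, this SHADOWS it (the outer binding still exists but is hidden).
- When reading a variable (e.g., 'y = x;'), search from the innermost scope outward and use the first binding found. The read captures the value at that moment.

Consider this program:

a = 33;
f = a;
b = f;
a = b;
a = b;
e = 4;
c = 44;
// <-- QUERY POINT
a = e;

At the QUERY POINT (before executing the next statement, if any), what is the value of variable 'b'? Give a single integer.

Answer: 33

Derivation:
Step 1: declare a=33 at depth 0
Step 2: declare f=(read a)=33 at depth 0
Step 3: declare b=(read f)=33 at depth 0
Step 4: declare a=(read b)=33 at depth 0
Step 5: declare a=(read b)=33 at depth 0
Step 6: declare e=4 at depth 0
Step 7: declare c=44 at depth 0
Visible at query point: a=33 b=33 c=44 e=4 f=33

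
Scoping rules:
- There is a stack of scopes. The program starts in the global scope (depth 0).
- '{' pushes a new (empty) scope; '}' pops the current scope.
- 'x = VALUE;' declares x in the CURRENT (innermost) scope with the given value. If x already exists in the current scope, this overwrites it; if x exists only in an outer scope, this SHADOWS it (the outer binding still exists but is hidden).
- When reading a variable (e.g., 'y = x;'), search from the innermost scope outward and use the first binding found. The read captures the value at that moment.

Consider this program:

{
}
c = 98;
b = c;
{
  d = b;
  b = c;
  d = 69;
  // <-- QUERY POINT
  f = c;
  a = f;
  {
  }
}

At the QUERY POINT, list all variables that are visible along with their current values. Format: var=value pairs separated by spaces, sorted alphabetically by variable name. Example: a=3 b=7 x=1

Step 1: enter scope (depth=1)
Step 2: exit scope (depth=0)
Step 3: declare c=98 at depth 0
Step 4: declare b=(read c)=98 at depth 0
Step 5: enter scope (depth=1)
Step 6: declare d=(read b)=98 at depth 1
Step 7: declare b=(read c)=98 at depth 1
Step 8: declare d=69 at depth 1
Visible at query point: b=98 c=98 d=69

Answer: b=98 c=98 d=69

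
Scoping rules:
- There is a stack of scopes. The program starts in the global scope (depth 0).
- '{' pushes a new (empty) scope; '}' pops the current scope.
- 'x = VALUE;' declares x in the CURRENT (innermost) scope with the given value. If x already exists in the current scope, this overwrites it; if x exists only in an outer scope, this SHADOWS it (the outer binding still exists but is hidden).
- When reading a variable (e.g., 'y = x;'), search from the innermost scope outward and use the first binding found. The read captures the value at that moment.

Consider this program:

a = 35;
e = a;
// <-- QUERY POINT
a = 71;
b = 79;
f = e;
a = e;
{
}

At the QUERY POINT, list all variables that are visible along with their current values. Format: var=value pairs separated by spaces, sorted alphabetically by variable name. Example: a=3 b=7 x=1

Step 1: declare a=35 at depth 0
Step 2: declare e=(read a)=35 at depth 0
Visible at query point: a=35 e=35

Answer: a=35 e=35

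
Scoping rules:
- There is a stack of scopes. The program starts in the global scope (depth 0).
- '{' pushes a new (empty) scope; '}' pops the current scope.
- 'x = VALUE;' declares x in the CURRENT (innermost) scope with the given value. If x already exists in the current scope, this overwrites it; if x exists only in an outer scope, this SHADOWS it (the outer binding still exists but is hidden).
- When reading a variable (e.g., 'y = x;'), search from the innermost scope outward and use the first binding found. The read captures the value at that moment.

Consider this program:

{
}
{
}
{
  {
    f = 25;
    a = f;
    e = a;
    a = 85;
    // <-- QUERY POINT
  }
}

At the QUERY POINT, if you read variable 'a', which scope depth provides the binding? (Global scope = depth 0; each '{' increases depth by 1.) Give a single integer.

Step 1: enter scope (depth=1)
Step 2: exit scope (depth=0)
Step 3: enter scope (depth=1)
Step 4: exit scope (depth=0)
Step 5: enter scope (depth=1)
Step 6: enter scope (depth=2)
Step 7: declare f=25 at depth 2
Step 8: declare a=(read f)=25 at depth 2
Step 9: declare e=(read a)=25 at depth 2
Step 10: declare a=85 at depth 2
Visible at query point: a=85 e=25 f=25

Answer: 2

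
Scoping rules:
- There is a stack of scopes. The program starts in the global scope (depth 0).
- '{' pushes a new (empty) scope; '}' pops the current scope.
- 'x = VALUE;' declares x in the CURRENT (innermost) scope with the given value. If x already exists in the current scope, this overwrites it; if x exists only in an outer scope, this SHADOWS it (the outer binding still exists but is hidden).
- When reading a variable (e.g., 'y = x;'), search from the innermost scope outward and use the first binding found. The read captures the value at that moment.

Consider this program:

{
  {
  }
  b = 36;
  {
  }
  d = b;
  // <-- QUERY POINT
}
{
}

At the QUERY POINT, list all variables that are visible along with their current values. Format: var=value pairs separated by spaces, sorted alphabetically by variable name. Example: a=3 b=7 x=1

Step 1: enter scope (depth=1)
Step 2: enter scope (depth=2)
Step 3: exit scope (depth=1)
Step 4: declare b=36 at depth 1
Step 5: enter scope (depth=2)
Step 6: exit scope (depth=1)
Step 7: declare d=(read b)=36 at depth 1
Visible at query point: b=36 d=36

Answer: b=36 d=36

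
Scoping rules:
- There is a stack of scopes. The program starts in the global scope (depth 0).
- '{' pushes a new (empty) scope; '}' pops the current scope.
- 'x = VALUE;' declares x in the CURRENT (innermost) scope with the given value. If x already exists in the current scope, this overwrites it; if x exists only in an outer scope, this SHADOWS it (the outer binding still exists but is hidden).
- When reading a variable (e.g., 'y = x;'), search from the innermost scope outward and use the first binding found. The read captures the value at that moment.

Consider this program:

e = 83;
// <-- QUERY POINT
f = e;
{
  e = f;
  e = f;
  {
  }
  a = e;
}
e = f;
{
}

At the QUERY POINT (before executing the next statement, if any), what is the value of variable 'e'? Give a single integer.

Answer: 83

Derivation:
Step 1: declare e=83 at depth 0
Visible at query point: e=83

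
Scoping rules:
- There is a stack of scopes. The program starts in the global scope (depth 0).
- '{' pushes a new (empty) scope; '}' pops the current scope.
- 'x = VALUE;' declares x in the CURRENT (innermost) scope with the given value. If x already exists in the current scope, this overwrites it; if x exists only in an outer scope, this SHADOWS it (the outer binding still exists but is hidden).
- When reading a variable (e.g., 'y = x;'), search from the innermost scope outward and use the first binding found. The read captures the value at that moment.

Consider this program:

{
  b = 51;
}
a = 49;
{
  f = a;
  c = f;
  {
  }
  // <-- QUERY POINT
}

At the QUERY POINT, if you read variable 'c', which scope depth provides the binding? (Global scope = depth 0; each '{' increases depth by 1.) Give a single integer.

Answer: 1

Derivation:
Step 1: enter scope (depth=1)
Step 2: declare b=51 at depth 1
Step 3: exit scope (depth=0)
Step 4: declare a=49 at depth 0
Step 5: enter scope (depth=1)
Step 6: declare f=(read a)=49 at depth 1
Step 7: declare c=(read f)=49 at depth 1
Step 8: enter scope (depth=2)
Step 9: exit scope (depth=1)
Visible at query point: a=49 c=49 f=49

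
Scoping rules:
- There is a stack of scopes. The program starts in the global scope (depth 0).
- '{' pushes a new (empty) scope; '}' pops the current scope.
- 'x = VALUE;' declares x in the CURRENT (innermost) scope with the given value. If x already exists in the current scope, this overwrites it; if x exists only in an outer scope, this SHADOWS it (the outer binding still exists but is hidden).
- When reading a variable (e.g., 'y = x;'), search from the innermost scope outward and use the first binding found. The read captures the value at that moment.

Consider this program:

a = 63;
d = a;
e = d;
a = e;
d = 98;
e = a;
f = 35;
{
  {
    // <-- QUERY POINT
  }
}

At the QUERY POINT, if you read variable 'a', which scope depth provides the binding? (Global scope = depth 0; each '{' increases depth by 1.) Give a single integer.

Step 1: declare a=63 at depth 0
Step 2: declare d=(read a)=63 at depth 0
Step 3: declare e=(read d)=63 at depth 0
Step 4: declare a=(read e)=63 at depth 0
Step 5: declare d=98 at depth 0
Step 6: declare e=(read a)=63 at depth 0
Step 7: declare f=35 at depth 0
Step 8: enter scope (depth=1)
Step 9: enter scope (depth=2)
Visible at query point: a=63 d=98 e=63 f=35

Answer: 0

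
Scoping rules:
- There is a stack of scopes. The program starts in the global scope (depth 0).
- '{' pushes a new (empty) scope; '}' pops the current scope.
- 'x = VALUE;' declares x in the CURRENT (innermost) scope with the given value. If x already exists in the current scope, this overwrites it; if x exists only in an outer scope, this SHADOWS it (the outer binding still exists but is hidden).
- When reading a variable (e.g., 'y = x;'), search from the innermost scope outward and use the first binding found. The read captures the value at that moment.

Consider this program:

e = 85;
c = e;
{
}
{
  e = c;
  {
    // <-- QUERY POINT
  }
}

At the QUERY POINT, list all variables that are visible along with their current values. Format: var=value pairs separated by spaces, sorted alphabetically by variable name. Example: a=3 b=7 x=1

Answer: c=85 e=85

Derivation:
Step 1: declare e=85 at depth 0
Step 2: declare c=(read e)=85 at depth 0
Step 3: enter scope (depth=1)
Step 4: exit scope (depth=0)
Step 5: enter scope (depth=1)
Step 6: declare e=(read c)=85 at depth 1
Step 7: enter scope (depth=2)
Visible at query point: c=85 e=85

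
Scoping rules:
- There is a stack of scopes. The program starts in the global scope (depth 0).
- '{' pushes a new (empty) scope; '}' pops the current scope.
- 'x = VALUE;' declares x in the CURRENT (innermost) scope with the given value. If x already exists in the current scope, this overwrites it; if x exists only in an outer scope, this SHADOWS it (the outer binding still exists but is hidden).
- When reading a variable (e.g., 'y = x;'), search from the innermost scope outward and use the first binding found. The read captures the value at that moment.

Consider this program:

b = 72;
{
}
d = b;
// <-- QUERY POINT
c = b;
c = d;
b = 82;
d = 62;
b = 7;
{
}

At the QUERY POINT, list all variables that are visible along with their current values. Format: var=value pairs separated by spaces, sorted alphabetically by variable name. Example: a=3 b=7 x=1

Step 1: declare b=72 at depth 0
Step 2: enter scope (depth=1)
Step 3: exit scope (depth=0)
Step 4: declare d=(read b)=72 at depth 0
Visible at query point: b=72 d=72

Answer: b=72 d=72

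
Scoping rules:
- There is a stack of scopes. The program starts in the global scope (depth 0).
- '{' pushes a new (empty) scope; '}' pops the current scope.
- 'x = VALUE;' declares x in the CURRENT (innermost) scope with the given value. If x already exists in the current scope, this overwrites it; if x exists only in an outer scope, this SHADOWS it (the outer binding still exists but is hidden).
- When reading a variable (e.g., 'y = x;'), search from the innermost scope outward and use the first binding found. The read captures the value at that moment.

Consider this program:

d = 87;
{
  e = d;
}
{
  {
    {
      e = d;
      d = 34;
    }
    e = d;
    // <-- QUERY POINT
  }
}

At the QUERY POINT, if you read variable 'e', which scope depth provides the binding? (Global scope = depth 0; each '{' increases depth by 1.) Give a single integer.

Answer: 2

Derivation:
Step 1: declare d=87 at depth 0
Step 2: enter scope (depth=1)
Step 3: declare e=(read d)=87 at depth 1
Step 4: exit scope (depth=0)
Step 5: enter scope (depth=1)
Step 6: enter scope (depth=2)
Step 7: enter scope (depth=3)
Step 8: declare e=(read d)=87 at depth 3
Step 9: declare d=34 at depth 3
Step 10: exit scope (depth=2)
Step 11: declare e=(read d)=87 at depth 2
Visible at query point: d=87 e=87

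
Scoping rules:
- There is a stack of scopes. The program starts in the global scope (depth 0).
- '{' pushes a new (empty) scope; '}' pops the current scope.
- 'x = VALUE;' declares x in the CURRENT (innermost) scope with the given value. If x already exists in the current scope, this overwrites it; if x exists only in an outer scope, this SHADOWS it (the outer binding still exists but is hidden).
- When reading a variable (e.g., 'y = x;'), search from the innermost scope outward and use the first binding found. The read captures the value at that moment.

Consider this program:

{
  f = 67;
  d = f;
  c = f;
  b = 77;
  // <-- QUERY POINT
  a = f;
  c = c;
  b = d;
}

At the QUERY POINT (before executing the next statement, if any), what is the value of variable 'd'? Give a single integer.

Answer: 67

Derivation:
Step 1: enter scope (depth=1)
Step 2: declare f=67 at depth 1
Step 3: declare d=(read f)=67 at depth 1
Step 4: declare c=(read f)=67 at depth 1
Step 5: declare b=77 at depth 1
Visible at query point: b=77 c=67 d=67 f=67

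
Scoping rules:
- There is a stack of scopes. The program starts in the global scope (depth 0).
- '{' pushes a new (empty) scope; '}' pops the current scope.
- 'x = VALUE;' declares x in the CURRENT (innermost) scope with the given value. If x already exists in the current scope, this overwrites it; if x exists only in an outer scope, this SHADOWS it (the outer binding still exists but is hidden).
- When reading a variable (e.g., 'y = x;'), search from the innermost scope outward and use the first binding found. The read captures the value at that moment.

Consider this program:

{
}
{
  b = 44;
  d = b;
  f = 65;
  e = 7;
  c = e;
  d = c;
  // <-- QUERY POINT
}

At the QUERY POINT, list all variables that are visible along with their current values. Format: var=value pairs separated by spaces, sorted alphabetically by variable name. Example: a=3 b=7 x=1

Answer: b=44 c=7 d=7 e=7 f=65

Derivation:
Step 1: enter scope (depth=1)
Step 2: exit scope (depth=0)
Step 3: enter scope (depth=1)
Step 4: declare b=44 at depth 1
Step 5: declare d=(read b)=44 at depth 1
Step 6: declare f=65 at depth 1
Step 7: declare e=7 at depth 1
Step 8: declare c=(read e)=7 at depth 1
Step 9: declare d=(read c)=7 at depth 1
Visible at query point: b=44 c=7 d=7 e=7 f=65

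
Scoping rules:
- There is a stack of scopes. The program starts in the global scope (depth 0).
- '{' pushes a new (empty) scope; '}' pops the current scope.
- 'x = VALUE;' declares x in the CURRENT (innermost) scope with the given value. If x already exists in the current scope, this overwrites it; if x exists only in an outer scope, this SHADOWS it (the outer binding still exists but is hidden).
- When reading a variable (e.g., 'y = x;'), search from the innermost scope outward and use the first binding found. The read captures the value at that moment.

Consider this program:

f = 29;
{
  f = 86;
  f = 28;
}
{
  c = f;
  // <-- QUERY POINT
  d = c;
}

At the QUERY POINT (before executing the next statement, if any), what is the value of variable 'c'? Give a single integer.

Answer: 29

Derivation:
Step 1: declare f=29 at depth 0
Step 2: enter scope (depth=1)
Step 3: declare f=86 at depth 1
Step 4: declare f=28 at depth 1
Step 5: exit scope (depth=0)
Step 6: enter scope (depth=1)
Step 7: declare c=(read f)=29 at depth 1
Visible at query point: c=29 f=29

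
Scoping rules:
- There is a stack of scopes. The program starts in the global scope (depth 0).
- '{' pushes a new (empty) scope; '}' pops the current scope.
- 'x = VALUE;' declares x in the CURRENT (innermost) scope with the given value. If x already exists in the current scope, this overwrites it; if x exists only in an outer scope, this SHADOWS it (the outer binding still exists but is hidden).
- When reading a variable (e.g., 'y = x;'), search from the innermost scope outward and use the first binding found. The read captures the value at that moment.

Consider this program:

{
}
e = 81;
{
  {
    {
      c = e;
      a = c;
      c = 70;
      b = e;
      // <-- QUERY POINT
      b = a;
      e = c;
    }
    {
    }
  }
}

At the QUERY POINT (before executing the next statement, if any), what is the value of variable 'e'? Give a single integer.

Answer: 81

Derivation:
Step 1: enter scope (depth=1)
Step 2: exit scope (depth=0)
Step 3: declare e=81 at depth 0
Step 4: enter scope (depth=1)
Step 5: enter scope (depth=2)
Step 6: enter scope (depth=3)
Step 7: declare c=(read e)=81 at depth 3
Step 8: declare a=(read c)=81 at depth 3
Step 9: declare c=70 at depth 3
Step 10: declare b=(read e)=81 at depth 3
Visible at query point: a=81 b=81 c=70 e=81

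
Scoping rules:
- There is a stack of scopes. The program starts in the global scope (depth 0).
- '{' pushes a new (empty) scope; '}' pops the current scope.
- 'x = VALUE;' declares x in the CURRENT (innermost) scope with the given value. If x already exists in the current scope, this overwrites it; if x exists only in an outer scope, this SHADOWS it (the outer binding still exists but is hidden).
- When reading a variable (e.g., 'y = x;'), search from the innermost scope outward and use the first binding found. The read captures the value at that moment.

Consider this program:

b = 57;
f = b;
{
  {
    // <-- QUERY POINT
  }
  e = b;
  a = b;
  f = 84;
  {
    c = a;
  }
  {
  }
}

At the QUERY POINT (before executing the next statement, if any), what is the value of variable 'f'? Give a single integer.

Step 1: declare b=57 at depth 0
Step 2: declare f=(read b)=57 at depth 0
Step 3: enter scope (depth=1)
Step 4: enter scope (depth=2)
Visible at query point: b=57 f=57

Answer: 57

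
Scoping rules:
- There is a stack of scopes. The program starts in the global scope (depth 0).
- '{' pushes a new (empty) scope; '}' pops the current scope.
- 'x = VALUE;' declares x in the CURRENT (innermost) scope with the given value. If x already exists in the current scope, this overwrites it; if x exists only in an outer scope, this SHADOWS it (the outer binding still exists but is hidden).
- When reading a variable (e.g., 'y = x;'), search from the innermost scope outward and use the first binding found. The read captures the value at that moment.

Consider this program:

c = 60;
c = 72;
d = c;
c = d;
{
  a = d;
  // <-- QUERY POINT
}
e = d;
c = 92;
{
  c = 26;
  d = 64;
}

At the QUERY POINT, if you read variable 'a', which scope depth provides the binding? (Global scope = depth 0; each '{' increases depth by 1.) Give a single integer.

Step 1: declare c=60 at depth 0
Step 2: declare c=72 at depth 0
Step 3: declare d=(read c)=72 at depth 0
Step 4: declare c=(read d)=72 at depth 0
Step 5: enter scope (depth=1)
Step 6: declare a=(read d)=72 at depth 1
Visible at query point: a=72 c=72 d=72

Answer: 1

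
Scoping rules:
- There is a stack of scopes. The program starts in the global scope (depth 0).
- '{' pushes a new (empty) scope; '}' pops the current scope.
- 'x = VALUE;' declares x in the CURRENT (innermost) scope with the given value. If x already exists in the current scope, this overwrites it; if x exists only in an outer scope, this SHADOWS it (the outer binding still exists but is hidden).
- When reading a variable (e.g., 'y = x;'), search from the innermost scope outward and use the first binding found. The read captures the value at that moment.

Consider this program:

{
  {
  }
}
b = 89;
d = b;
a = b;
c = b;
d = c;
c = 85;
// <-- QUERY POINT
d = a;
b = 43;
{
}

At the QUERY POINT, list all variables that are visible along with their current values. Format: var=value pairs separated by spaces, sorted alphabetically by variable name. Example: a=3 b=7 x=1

Answer: a=89 b=89 c=85 d=89

Derivation:
Step 1: enter scope (depth=1)
Step 2: enter scope (depth=2)
Step 3: exit scope (depth=1)
Step 4: exit scope (depth=0)
Step 5: declare b=89 at depth 0
Step 6: declare d=(read b)=89 at depth 0
Step 7: declare a=(read b)=89 at depth 0
Step 8: declare c=(read b)=89 at depth 0
Step 9: declare d=(read c)=89 at depth 0
Step 10: declare c=85 at depth 0
Visible at query point: a=89 b=89 c=85 d=89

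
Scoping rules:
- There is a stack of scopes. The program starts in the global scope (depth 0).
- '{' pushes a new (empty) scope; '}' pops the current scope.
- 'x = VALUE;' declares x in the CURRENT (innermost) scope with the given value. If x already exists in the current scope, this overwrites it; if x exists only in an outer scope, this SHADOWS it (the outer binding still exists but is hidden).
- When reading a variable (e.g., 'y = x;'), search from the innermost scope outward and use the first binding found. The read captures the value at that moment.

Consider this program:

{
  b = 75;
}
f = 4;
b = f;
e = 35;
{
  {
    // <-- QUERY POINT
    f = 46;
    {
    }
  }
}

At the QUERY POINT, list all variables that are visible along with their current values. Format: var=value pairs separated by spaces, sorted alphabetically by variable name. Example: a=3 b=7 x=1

Step 1: enter scope (depth=1)
Step 2: declare b=75 at depth 1
Step 3: exit scope (depth=0)
Step 4: declare f=4 at depth 0
Step 5: declare b=(read f)=4 at depth 0
Step 6: declare e=35 at depth 0
Step 7: enter scope (depth=1)
Step 8: enter scope (depth=2)
Visible at query point: b=4 e=35 f=4

Answer: b=4 e=35 f=4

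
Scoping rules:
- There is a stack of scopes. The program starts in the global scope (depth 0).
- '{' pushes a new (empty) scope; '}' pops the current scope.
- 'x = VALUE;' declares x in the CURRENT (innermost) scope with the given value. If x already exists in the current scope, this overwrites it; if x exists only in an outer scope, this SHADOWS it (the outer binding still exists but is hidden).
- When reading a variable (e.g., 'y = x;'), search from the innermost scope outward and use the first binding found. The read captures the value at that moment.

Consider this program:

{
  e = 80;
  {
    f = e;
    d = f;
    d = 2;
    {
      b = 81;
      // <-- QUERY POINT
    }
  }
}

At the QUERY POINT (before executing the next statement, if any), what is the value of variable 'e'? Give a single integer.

Answer: 80

Derivation:
Step 1: enter scope (depth=1)
Step 2: declare e=80 at depth 1
Step 3: enter scope (depth=2)
Step 4: declare f=(read e)=80 at depth 2
Step 5: declare d=(read f)=80 at depth 2
Step 6: declare d=2 at depth 2
Step 7: enter scope (depth=3)
Step 8: declare b=81 at depth 3
Visible at query point: b=81 d=2 e=80 f=80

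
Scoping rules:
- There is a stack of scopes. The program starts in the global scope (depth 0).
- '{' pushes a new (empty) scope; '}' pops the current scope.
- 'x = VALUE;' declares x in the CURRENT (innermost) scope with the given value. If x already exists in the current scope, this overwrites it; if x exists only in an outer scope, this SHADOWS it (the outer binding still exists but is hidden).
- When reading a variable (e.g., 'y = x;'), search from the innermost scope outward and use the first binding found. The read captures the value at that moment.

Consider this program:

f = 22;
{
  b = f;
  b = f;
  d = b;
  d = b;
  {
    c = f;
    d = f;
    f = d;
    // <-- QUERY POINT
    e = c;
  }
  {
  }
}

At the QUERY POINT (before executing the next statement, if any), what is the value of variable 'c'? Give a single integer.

Answer: 22

Derivation:
Step 1: declare f=22 at depth 0
Step 2: enter scope (depth=1)
Step 3: declare b=(read f)=22 at depth 1
Step 4: declare b=(read f)=22 at depth 1
Step 5: declare d=(read b)=22 at depth 1
Step 6: declare d=(read b)=22 at depth 1
Step 7: enter scope (depth=2)
Step 8: declare c=(read f)=22 at depth 2
Step 9: declare d=(read f)=22 at depth 2
Step 10: declare f=(read d)=22 at depth 2
Visible at query point: b=22 c=22 d=22 f=22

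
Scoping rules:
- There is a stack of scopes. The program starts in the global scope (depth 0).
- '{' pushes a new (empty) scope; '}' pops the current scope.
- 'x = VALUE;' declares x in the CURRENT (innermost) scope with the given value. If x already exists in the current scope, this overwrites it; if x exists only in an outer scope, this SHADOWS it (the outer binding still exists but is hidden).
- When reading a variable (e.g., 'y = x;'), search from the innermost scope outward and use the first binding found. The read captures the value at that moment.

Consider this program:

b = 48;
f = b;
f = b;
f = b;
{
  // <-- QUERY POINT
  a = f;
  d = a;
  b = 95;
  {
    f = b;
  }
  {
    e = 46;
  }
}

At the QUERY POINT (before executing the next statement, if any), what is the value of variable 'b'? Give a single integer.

Step 1: declare b=48 at depth 0
Step 2: declare f=(read b)=48 at depth 0
Step 3: declare f=(read b)=48 at depth 0
Step 4: declare f=(read b)=48 at depth 0
Step 5: enter scope (depth=1)
Visible at query point: b=48 f=48

Answer: 48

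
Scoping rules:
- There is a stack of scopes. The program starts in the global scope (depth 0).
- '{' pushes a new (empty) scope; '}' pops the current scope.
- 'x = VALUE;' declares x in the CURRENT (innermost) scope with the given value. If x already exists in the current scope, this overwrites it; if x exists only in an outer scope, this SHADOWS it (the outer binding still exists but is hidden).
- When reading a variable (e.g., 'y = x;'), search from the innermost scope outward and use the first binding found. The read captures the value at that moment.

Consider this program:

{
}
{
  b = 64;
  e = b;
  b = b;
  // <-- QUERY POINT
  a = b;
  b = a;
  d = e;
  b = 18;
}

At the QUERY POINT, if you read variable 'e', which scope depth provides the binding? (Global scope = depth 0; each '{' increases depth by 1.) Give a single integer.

Answer: 1

Derivation:
Step 1: enter scope (depth=1)
Step 2: exit scope (depth=0)
Step 3: enter scope (depth=1)
Step 4: declare b=64 at depth 1
Step 5: declare e=(read b)=64 at depth 1
Step 6: declare b=(read b)=64 at depth 1
Visible at query point: b=64 e=64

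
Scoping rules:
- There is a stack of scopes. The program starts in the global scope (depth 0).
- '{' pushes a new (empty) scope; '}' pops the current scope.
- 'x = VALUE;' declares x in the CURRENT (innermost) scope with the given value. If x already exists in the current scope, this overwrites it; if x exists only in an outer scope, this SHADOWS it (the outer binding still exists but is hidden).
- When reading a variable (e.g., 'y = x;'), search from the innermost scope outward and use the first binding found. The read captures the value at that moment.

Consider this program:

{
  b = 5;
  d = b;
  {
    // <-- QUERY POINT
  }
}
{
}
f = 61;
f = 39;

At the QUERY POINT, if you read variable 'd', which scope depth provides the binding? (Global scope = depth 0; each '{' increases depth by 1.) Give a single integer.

Answer: 1

Derivation:
Step 1: enter scope (depth=1)
Step 2: declare b=5 at depth 1
Step 3: declare d=(read b)=5 at depth 1
Step 4: enter scope (depth=2)
Visible at query point: b=5 d=5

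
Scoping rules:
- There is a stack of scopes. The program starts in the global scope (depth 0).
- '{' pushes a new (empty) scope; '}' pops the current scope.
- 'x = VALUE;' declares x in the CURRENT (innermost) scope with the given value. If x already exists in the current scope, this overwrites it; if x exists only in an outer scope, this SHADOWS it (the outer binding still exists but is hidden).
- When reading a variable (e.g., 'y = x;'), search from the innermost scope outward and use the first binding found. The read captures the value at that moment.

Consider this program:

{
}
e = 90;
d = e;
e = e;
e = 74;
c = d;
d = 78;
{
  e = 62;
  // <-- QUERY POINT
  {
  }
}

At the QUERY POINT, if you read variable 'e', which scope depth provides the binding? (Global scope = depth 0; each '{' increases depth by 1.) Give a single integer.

Step 1: enter scope (depth=1)
Step 2: exit scope (depth=0)
Step 3: declare e=90 at depth 0
Step 4: declare d=(read e)=90 at depth 0
Step 5: declare e=(read e)=90 at depth 0
Step 6: declare e=74 at depth 0
Step 7: declare c=(read d)=90 at depth 0
Step 8: declare d=78 at depth 0
Step 9: enter scope (depth=1)
Step 10: declare e=62 at depth 1
Visible at query point: c=90 d=78 e=62

Answer: 1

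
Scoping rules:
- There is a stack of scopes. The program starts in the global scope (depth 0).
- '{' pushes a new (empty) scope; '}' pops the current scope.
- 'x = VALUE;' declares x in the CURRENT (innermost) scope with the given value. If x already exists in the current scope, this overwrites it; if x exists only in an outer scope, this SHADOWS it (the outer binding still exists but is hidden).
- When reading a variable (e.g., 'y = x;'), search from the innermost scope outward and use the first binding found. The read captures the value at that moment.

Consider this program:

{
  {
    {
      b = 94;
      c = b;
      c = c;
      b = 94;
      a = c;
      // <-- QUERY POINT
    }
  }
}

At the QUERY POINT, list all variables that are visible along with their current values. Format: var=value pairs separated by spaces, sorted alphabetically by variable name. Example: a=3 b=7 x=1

Step 1: enter scope (depth=1)
Step 2: enter scope (depth=2)
Step 3: enter scope (depth=3)
Step 4: declare b=94 at depth 3
Step 5: declare c=(read b)=94 at depth 3
Step 6: declare c=(read c)=94 at depth 3
Step 7: declare b=94 at depth 3
Step 8: declare a=(read c)=94 at depth 3
Visible at query point: a=94 b=94 c=94

Answer: a=94 b=94 c=94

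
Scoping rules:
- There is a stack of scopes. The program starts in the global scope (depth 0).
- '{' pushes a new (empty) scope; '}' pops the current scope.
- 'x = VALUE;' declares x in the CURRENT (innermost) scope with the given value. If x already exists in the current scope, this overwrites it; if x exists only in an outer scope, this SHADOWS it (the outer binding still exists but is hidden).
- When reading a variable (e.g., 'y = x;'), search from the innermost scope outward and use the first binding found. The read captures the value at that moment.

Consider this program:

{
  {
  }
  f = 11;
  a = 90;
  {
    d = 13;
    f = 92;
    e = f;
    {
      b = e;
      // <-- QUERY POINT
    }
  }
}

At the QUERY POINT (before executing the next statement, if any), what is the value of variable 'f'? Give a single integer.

Answer: 92

Derivation:
Step 1: enter scope (depth=1)
Step 2: enter scope (depth=2)
Step 3: exit scope (depth=1)
Step 4: declare f=11 at depth 1
Step 5: declare a=90 at depth 1
Step 6: enter scope (depth=2)
Step 7: declare d=13 at depth 2
Step 8: declare f=92 at depth 2
Step 9: declare e=(read f)=92 at depth 2
Step 10: enter scope (depth=3)
Step 11: declare b=(read e)=92 at depth 3
Visible at query point: a=90 b=92 d=13 e=92 f=92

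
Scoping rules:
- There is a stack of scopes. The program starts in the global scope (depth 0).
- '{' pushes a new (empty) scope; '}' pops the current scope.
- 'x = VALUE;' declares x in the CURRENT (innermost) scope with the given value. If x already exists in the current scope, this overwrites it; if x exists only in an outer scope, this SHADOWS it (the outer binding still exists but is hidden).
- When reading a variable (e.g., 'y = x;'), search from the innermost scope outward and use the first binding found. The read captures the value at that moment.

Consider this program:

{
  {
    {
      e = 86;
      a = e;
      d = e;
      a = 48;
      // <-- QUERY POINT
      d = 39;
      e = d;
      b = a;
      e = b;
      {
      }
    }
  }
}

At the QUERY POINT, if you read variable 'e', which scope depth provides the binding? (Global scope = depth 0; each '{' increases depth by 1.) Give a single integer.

Answer: 3

Derivation:
Step 1: enter scope (depth=1)
Step 2: enter scope (depth=2)
Step 3: enter scope (depth=3)
Step 4: declare e=86 at depth 3
Step 5: declare a=(read e)=86 at depth 3
Step 6: declare d=(read e)=86 at depth 3
Step 7: declare a=48 at depth 3
Visible at query point: a=48 d=86 e=86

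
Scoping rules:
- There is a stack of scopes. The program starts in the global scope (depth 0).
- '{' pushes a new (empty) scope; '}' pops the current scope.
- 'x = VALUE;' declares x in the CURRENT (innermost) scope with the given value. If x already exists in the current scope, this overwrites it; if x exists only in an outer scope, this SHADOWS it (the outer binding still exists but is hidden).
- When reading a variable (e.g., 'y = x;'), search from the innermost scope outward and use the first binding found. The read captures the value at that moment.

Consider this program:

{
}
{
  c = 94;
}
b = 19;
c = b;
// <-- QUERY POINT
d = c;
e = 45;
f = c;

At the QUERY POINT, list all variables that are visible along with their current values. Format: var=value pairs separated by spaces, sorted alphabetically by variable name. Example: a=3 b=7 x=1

Answer: b=19 c=19

Derivation:
Step 1: enter scope (depth=1)
Step 2: exit scope (depth=0)
Step 3: enter scope (depth=1)
Step 4: declare c=94 at depth 1
Step 5: exit scope (depth=0)
Step 6: declare b=19 at depth 0
Step 7: declare c=(read b)=19 at depth 0
Visible at query point: b=19 c=19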